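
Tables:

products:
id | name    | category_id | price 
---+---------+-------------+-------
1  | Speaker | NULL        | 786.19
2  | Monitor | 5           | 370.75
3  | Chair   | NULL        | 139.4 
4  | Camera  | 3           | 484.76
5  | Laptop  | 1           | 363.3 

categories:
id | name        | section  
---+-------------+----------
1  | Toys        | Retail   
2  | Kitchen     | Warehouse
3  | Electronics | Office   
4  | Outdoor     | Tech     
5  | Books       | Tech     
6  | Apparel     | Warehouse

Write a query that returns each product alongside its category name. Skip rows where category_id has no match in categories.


INNER JOIN keeps only products rows whose category_id matches an id in categories. Walk through each product:
  - product 1 (Speaker): category_id=NULL, no match -> dropped
  - product 2 (Monitor): category_id=5 -> matches Books
  - product 3 (Chair): category_id=NULL, no match -> dropped
  - product 4 (Camera): category_id=3 -> matches Electronics
  - product 5 (Laptop): category_id=1 -> matches Toys
So 2 of 5 rows are dropped.

SQL:
SELECT a.name, b.name AS category
FROM products a
INNER JOIN categories b ON a.category_id = b.id

Result:
name    | category   
--------+------------
Monitor | Books      
Camera  | Electronics
Laptop  | Toys       


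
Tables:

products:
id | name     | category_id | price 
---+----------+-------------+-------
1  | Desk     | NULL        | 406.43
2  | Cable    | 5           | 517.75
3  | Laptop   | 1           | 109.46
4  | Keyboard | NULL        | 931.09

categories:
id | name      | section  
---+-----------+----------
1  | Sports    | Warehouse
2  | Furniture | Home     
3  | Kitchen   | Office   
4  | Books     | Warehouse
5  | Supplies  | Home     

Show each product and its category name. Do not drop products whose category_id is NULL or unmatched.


LEFT JOIN keeps every row from products (the left table); where category_id has no match in categories, the category columns become NULL. Walk through each product:
  - product 1 (Desk): category_id=NULL, no match -> kept with NULL
  - product 2 (Cable): category_id=5 -> matches Supplies
  - product 3 (Laptop): category_id=1 -> matches Sports
  - product 4 (Keyboard): category_id=NULL, no match -> kept with NULL
All 4 rows appear; 2 have NULL category.

SQL:
SELECT a.name, b.name AS category
FROM products a
LEFT JOIN categories b ON a.category_id = b.id

Result:
name     | category
---------+---------
Desk     | NULL    
Cable    | Supplies
Laptop   | Sports  
Keyboard | NULL    


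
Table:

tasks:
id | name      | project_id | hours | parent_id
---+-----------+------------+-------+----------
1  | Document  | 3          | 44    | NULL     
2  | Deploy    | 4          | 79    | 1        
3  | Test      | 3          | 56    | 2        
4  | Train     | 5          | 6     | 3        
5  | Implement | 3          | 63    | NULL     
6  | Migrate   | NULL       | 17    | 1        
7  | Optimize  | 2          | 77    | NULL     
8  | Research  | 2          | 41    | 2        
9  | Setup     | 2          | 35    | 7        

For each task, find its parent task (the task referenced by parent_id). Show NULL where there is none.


This is a self-join: tasks is joined to a second copy of itself, matching each row's parent_id to another row's id. Use LEFT JOIN so rows with parent_id=NULL are kept.
  - task 1 (Document): parent_id=NULL -> NULL
  - task 2 (Deploy): parent_id=1 -> Document
  - task 3 (Test): parent_id=2 -> Deploy
  - task 4 (Train): parent_id=3 -> Test
  - task 5 (Implement): parent_id=NULL -> NULL
  - task 6 (Migrate): parent_id=1 -> Document
  - task 7 (Optimize): parent_id=NULL -> NULL
  - task 8 (Research): parent_id=2 -> Deploy
  - task 9 (Setup): parent_id=7 -> Optimize

SQL:
SELECT a.name AS item, b.name AS parent
FROM tasks a
LEFT JOIN tasks b ON a.parent_id = b.id

Result:
item      | parent  
----------+---------
Document  | NULL    
Deploy    | Document
Test      | Deploy  
Train     | Test    
Implement | NULL    
Migrate   | Document
Optimize  | NULL    
Research  | Deploy  
Setup     | Optimize


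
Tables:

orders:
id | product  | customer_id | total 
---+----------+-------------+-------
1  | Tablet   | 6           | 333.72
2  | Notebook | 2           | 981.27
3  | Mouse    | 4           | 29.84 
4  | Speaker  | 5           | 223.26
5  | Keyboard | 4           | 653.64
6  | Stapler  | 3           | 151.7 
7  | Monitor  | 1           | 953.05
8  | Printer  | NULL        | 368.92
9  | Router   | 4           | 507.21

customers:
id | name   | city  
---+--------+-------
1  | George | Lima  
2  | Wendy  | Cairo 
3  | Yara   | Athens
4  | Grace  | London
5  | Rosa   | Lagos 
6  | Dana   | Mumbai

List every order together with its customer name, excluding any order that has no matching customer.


INNER JOIN keeps only orders rows whose customer_id matches an id in customers. Walk through each order:
  - order 1 (Tablet): customer_id=6 -> matches Dana
  - order 2 (Notebook): customer_id=2 -> matches Wendy
  - order 3 (Mouse): customer_id=4 -> matches Grace
  - order 4 (Speaker): customer_id=5 -> matches Rosa
  - order 5 (Keyboard): customer_id=4 -> matches Grace
  - order 6 (Stapler): customer_id=3 -> matches Yara
  - order 7 (Monitor): customer_id=1 -> matches George
  - order 8 (Printer): customer_id=NULL, no match -> dropped
  - order 9 (Router): customer_id=4 -> matches Grace
So 1 of 9 rows is dropped.

SQL:
SELECT a.product, b.name AS customer
FROM orders a
INNER JOIN customers b ON a.customer_id = b.id

Result:
product  | customer
---------+---------
Tablet   | Dana    
Notebook | Wendy   
Mouse    | Grace   
Speaker  | Rosa    
Keyboard | Grace   
Stapler  | Yara    
Monitor  | George  
Router   | Grace   


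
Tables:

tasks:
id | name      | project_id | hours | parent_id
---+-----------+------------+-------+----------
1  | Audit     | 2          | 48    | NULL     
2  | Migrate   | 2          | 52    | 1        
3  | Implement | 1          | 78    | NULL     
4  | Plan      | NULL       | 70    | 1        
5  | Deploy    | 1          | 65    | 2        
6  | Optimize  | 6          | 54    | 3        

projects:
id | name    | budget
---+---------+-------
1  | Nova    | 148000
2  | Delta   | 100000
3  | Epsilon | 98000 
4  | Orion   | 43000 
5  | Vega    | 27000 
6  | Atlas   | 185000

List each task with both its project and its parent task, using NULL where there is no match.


Two LEFT JOINs from the same base table tasks: one to projects via project_id, one to tasks itself via parent_id. Both are LEFT so every task is preserved.
Match against projects:
  - task 1 (Audit): project_id=2 -> matches Delta
  - task 2 (Migrate): project_id=2 -> matches Delta
  - task 3 (Implement): project_id=1 -> matches Nova
  - task 4 (Plan): project_id=NULL, no match -> kept with NULL
  - task 5 (Deploy): project_id=1 -> matches Nova
  - task 6 (Optimize): project_id=6 -> matches Atlas
Match against tasks (self):
  - task 1 (Audit): parent_id=NULL -> NULL
  - task 2 (Migrate): parent_id=1 -> Audit
  - task 3 (Implement): parent_id=NULL -> NULL
  - task 4 (Plan): parent_id=1 -> Audit
  - task 5 (Deploy): parent_id=2 -> Migrate
  - task 6 (Optimize): parent_id=3 -> Implement

SQL:
SELECT a.name, b.name AS project, c.name AS parent
FROM tasks a
LEFT JOIN projects b ON a.project_id = b.id
LEFT JOIN tasks c ON a.parent_id = c.id

Result:
name      | project | parent   
----------+---------+----------
Audit     | Delta   | NULL     
Migrate   | Delta   | Audit    
Implement | Nova    | NULL     
Plan      | NULL    | Audit    
Deploy    | Nova    | Migrate  
Optimize  | Atlas   | Implement


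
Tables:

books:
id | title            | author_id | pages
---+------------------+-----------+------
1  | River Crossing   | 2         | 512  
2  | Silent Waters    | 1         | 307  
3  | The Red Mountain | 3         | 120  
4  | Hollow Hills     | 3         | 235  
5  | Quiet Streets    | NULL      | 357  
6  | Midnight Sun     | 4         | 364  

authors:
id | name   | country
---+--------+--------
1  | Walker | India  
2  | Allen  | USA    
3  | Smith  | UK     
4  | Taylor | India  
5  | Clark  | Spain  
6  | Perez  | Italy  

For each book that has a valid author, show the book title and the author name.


INNER JOIN keeps only books rows whose author_id matches an id in authors. Walk through each book:
  - book 1 (River Crossing): author_id=2 -> matches Allen
  - book 2 (Silent Waters): author_id=1 -> matches Walker
  - book 3 (The Red Mountain): author_id=3 -> matches Smith
  - book 4 (Hollow Hills): author_id=3 -> matches Smith
  - book 5 (Quiet Streets): author_id=NULL, no match -> dropped
  - book 6 (Midnight Sun): author_id=4 -> matches Taylor
So 1 of 6 rows is dropped.

SQL:
SELECT a.title, b.name AS author
FROM books a
INNER JOIN authors b ON a.author_id = b.id

Result:
title            | author
-----------------+-------
River Crossing   | Allen 
Silent Waters    | Walker
The Red Mountain | Smith 
Hollow Hills     | Smith 
Midnight Sun     | Taylor


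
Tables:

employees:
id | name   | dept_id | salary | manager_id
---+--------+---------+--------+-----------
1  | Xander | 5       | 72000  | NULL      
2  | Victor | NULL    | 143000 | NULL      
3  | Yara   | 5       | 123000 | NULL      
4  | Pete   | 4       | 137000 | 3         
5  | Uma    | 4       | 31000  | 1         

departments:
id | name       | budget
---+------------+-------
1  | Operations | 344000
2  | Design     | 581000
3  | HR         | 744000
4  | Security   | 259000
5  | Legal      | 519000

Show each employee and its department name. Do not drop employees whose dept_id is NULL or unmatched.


LEFT JOIN keeps every row from employees (the left table); where dept_id has no match in departments, the department columns become NULL. Walk through each employee:
  - employee 1 (Xander): dept_id=5 -> matches Legal
  - employee 2 (Victor): dept_id=NULL, no match -> kept with NULL
  - employee 3 (Yara): dept_id=5 -> matches Legal
  - employee 4 (Pete): dept_id=4 -> matches Security
  - employee 5 (Uma): dept_id=4 -> matches Security
All 5 rows appear; 1 has NULL department.

SQL:
SELECT a.name, b.name AS department
FROM employees a
LEFT JOIN departments b ON a.dept_id = b.id

Result:
name   | department
-------+-----------
Xander | Legal     
Victor | NULL      
Yara   | Legal     
Pete   | Security  
Uma    | Security  


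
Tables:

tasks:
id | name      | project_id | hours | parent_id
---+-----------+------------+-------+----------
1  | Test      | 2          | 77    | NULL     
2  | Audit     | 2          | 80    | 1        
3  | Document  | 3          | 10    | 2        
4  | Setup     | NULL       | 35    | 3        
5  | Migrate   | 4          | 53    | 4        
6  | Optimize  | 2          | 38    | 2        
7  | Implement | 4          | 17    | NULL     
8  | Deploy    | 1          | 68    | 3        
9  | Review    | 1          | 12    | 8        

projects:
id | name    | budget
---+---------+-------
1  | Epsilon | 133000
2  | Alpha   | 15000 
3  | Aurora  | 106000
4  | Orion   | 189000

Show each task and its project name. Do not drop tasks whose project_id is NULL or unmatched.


LEFT JOIN keeps every row from tasks (the left table); where project_id has no match in projects, the project columns become NULL. Walk through each task:
  - task 1 (Test): project_id=2 -> matches Alpha
  - task 2 (Audit): project_id=2 -> matches Alpha
  - task 3 (Document): project_id=3 -> matches Aurora
  - task 4 (Setup): project_id=NULL, no match -> kept with NULL
  - task 5 (Migrate): project_id=4 -> matches Orion
  - task 6 (Optimize): project_id=2 -> matches Alpha
  - task 7 (Implement): project_id=4 -> matches Orion
  - task 8 (Deploy): project_id=1 -> matches Epsilon
  - task 9 (Review): project_id=1 -> matches Epsilon
All 9 rows appear; 1 has NULL project.

SQL:
SELECT a.name, b.name AS project
FROM tasks a
LEFT JOIN projects b ON a.project_id = b.id

Result:
name      | project
----------+--------
Test      | Alpha  
Audit     | Alpha  
Document  | Aurora 
Setup     | NULL   
Migrate   | Orion  
Optimize  | Alpha  
Implement | Orion  
Deploy    | Epsilon
Review    | Epsilon


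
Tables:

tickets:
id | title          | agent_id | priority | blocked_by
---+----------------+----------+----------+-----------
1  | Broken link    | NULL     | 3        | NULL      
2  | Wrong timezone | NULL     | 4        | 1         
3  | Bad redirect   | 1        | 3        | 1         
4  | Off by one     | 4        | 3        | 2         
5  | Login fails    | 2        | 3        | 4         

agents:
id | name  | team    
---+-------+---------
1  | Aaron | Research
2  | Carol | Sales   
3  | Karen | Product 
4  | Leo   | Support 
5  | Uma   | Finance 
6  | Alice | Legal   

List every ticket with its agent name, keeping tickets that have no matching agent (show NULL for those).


LEFT JOIN keeps every row from tickets (the left table); where agent_id has no match in agents, the agent columns become NULL. Walk through each ticket:
  - ticket 1 (Broken link): agent_id=NULL, no match -> kept with NULL
  - ticket 2 (Wrong timezone): agent_id=NULL, no match -> kept with NULL
  - ticket 3 (Bad redirect): agent_id=1 -> matches Aaron
  - ticket 4 (Off by one): agent_id=4 -> matches Leo
  - ticket 5 (Login fails): agent_id=2 -> matches Carol
All 5 rows appear; 2 have NULL agent.

SQL:
SELECT a.title, b.name AS agent
FROM tickets a
LEFT JOIN agents b ON a.agent_id = b.id

Result:
title          | agent
---------------+------
Broken link    | NULL 
Wrong timezone | NULL 
Bad redirect   | Aaron
Off by one     | Leo  
Login fails    | Carol


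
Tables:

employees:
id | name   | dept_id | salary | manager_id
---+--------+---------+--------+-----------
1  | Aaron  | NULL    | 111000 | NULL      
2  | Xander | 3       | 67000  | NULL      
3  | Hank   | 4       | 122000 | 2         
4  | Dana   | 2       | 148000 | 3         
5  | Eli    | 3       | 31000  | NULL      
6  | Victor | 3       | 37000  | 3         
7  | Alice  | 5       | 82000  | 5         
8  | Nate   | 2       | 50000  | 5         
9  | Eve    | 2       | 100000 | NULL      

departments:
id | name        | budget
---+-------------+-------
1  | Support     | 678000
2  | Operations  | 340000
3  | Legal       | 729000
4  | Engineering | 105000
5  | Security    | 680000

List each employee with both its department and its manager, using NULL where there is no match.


Two LEFT JOINs from the same base table employees: one to departments via dept_id, one to employees itself via manager_id. Both are LEFT so every employee is preserved.
Match against departments:
  - employee 1 (Aaron): dept_id=NULL, no match -> kept with NULL
  - employee 2 (Xander): dept_id=3 -> matches Legal
  - employee 3 (Hank): dept_id=4 -> matches Engineering
  - employee 4 (Dana): dept_id=2 -> matches Operations
  - employee 5 (Eli): dept_id=3 -> matches Legal
  - employee 6 (Victor): dept_id=3 -> matches Legal
  - employee 7 (Alice): dept_id=5 -> matches Security
  - employee 8 (Nate): dept_id=2 -> matches Operations
  - employee 9 (Eve): dept_id=2 -> matches Operations
Match against employees (self):
  - employee 1 (Aaron): manager_id=NULL -> NULL
  - employee 2 (Xander): manager_id=NULL -> NULL
  - employee 3 (Hank): manager_id=2 -> Xander
  - employee 4 (Dana): manager_id=3 -> Hank
  - employee 5 (Eli): manager_id=NULL -> NULL
  - employee 6 (Victor): manager_id=3 -> Hank
  - employee 7 (Alice): manager_id=5 -> Eli
  - employee 8 (Nate): manager_id=5 -> Eli
  - employee 9 (Eve): manager_id=NULL -> NULL

SQL:
SELECT a.name, b.name AS department, c.name AS manager
FROM employees a
LEFT JOIN departments b ON a.dept_id = b.id
LEFT JOIN employees c ON a.manager_id = c.id

Result:
name   | department  | manager
-------+-------------+--------
Aaron  | NULL        | NULL   
Xander | Legal       | NULL   
Hank   | Engineering | Xander 
Dana   | Operations  | Hank   
Eli    | Legal       | NULL   
Victor | Legal       | Hank   
Alice  | Security    | Eli    
Nate   | Operations  | Eli    
Eve    | Operations  | NULL   


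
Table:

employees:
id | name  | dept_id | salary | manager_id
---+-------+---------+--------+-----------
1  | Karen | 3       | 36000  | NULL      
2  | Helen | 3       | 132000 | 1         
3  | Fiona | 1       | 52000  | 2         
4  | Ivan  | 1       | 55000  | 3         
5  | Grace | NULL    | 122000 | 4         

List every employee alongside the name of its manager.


This is a self-join: employees is joined to a second copy of itself, matching each row's manager_id to another row's id. Use LEFT JOIN so rows with manager_id=NULL are kept.
  - employee 1 (Karen): manager_id=NULL -> NULL
  - employee 2 (Helen): manager_id=1 -> Karen
  - employee 3 (Fiona): manager_id=2 -> Helen
  - employee 4 (Ivan): manager_id=3 -> Fiona
  - employee 5 (Grace): manager_id=4 -> Ivan

SQL:
SELECT a.name AS item, b.name AS manager
FROM employees a
LEFT JOIN employees b ON a.manager_id = b.id

Result:
item  | manager
------+--------
Karen | NULL   
Helen | Karen  
Fiona | Helen  
Ivan  | Fiona  
Grace | Ivan   


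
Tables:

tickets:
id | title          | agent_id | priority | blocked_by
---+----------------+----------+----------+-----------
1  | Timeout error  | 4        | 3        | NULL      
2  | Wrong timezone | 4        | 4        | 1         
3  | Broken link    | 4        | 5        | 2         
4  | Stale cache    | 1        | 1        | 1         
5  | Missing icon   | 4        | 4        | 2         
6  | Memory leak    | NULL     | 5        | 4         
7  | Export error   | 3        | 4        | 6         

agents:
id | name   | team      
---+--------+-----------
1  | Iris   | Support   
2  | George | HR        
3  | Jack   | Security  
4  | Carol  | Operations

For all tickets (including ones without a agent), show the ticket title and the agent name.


LEFT JOIN keeps every row from tickets (the left table); where agent_id has no match in agents, the agent columns become NULL. Walk through each ticket:
  - ticket 1 (Timeout error): agent_id=4 -> matches Carol
  - ticket 2 (Wrong timezone): agent_id=4 -> matches Carol
  - ticket 3 (Broken link): agent_id=4 -> matches Carol
  - ticket 4 (Stale cache): agent_id=1 -> matches Iris
  - ticket 5 (Missing icon): agent_id=4 -> matches Carol
  - ticket 6 (Memory leak): agent_id=NULL, no match -> kept with NULL
  - ticket 7 (Export error): agent_id=3 -> matches Jack
All 7 rows appear; 1 has NULL agent.

SQL:
SELECT a.title, b.name AS agent
FROM tickets a
LEFT JOIN agents b ON a.agent_id = b.id

Result:
title          | agent
---------------+------
Timeout error  | Carol
Wrong timezone | Carol
Broken link    | Carol
Stale cache    | Iris 
Missing icon   | Carol
Memory leak    | NULL 
Export error   | Jack 


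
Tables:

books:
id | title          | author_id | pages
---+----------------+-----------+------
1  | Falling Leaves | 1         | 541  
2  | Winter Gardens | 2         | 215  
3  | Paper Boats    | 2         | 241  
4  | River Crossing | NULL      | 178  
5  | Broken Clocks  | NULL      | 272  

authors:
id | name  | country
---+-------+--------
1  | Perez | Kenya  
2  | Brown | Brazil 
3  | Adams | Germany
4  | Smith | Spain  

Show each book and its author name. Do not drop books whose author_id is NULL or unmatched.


LEFT JOIN keeps every row from books (the left table); where author_id has no match in authors, the author columns become NULL. Walk through each book:
  - book 1 (Falling Leaves): author_id=1 -> matches Perez
  - book 2 (Winter Gardens): author_id=2 -> matches Brown
  - book 3 (Paper Boats): author_id=2 -> matches Brown
  - book 4 (River Crossing): author_id=NULL, no match -> kept with NULL
  - book 5 (Broken Clocks): author_id=NULL, no match -> kept with NULL
All 5 rows appear; 2 have NULL author.

SQL:
SELECT a.title, b.name AS author
FROM books a
LEFT JOIN authors b ON a.author_id = b.id

Result:
title          | author
---------------+-------
Falling Leaves | Perez 
Winter Gardens | Brown 
Paper Boats    | Brown 
River Crossing | NULL  
Broken Clocks  | NULL  


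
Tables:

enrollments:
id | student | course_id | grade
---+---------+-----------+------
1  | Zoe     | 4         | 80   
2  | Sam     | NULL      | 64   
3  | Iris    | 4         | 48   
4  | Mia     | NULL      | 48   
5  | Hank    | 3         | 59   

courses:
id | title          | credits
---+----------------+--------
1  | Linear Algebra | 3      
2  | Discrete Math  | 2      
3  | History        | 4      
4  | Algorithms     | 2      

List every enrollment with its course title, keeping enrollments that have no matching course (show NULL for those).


LEFT JOIN keeps every row from enrollments (the left table); where course_id has no match in courses, the course columns become NULL. Walk through each enrollment:
  - enrollment 1 (Zoe): course_id=4 -> matches Algorithms
  - enrollment 2 (Sam): course_id=NULL, no match -> kept with NULL
  - enrollment 3 (Iris): course_id=4 -> matches Algorithms
  - enrollment 4 (Mia): course_id=NULL, no match -> kept with NULL
  - enrollment 5 (Hank): course_id=3 -> matches History
All 5 rows appear; 2 have NULL course.

SQL:
SELECT a.student, b.title AS course
FROM enrollments a
LEFT JOIN courses b ON a.course_id = b.id

Result:
student | course    
--------+-----------
Zoe     | Algorithms
Sam     | NULL      
Iris    | Algorithms
Mia     | NULL      
Hank    | History   


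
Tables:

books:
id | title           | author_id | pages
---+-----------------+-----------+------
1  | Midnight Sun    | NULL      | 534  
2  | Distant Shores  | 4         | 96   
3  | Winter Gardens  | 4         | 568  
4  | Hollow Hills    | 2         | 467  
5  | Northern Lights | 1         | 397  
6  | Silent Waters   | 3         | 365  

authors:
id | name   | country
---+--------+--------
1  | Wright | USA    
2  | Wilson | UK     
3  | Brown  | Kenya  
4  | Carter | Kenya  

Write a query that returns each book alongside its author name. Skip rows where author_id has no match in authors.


INNER JOIN keeps only books rows whose author_id matches an id in authors. Walk through each book:
  - book 1 (Midnight Sun): author_id=NULL, no match -> dropped
  - book 2 (Distant Shores): author_id=4 -> matches Carter
  - book 3 (Winter Gardens): author_id=4 -> matches Carter
  - book 4 (Hollow Hills): author_id=2 -> matches Wilson
  - book 5 (Northern Lights): author_id=1 -> matches Wright
  - book 6 (Silent Waters): author_id=3 -> matches Brown
So 1 of 6 rows is dropped.

SQL:
SELECT a.title, b.name AS author
FROM books a
INNER JOIN authors b ON a.author_id = b.id

Result:
title           | author
----------------+-------
Distant Shores  | Carter
Winter Gardens  | Carter
Hollow Hills    | Wilson
Northern Lights | Wright
Silent Waters   | Brown 


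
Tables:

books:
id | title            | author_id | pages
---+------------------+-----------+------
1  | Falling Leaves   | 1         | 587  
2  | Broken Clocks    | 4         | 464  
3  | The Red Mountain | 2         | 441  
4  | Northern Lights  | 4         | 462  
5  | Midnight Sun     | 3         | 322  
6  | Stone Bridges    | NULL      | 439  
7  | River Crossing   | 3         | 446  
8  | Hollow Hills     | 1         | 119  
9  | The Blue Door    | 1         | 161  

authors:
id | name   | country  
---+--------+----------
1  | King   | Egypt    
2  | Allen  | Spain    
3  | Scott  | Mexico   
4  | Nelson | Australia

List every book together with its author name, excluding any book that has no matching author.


INNER JOIN keeps only books rows whose author_id matches an id in authors. Walk through each book:
  - book 1 (Falling Leaves): author_id=1 -> matches King
  - book 2 (Broken Clocks): author_id=4 -> matches Nelson
  - book 3 (The Red Mountain): author_id=2 -> matches Allen
  - book 4 (Northern Lights): author_id=4 -> matches Nelson
  - book 5 (Midnight Sun): author_id=3 -> matches Scott
  - book 6 (Stone Bridges): author_id=NULL, no match -> dropped
  - book 7 (River Crossing): author_id=3 -> matches Scott
  - book 8 (Hollow Hills): author_id=1 -> matches King
  - book 9 (The Blue Door): author_id=1 -> matches King
So 1 of 9 rows is dropped.

SQL:
SELECT a.title, b.name AS author
FROM books a
INNER JOIN authors b ON a.author_id = b.id

Result:
title            | author
-----------------+-------
Falling Leaves   | King  
Broken Clocks    | Nelson
The Red Mountain | Allen 
Northern Lights  | Nelson
Midnight Sun     | Scott 
River Crossing   | Scott 
Hollow Hills     | King  
The Blue Door    | King  


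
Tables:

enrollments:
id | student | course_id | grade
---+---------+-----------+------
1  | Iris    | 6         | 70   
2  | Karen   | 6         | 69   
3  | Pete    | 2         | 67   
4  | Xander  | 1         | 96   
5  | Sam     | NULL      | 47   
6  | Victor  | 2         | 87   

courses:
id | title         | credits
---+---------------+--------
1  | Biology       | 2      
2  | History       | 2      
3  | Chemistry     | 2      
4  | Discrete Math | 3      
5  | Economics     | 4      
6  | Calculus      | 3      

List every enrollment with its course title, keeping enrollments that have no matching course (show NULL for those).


LEFT JOIN keeps every row from enrollments (the left table); where course_id has no match in courses, the course columns become NULL. Walk through each enrollment:
  - enrollment 1 (Iris): course_id=6 -> matches Calculus
  - enrollment 2 (Karen): course_id=6 -> matches Calculus
  - enrollment 3 (Pete): course_id=2 -> matches History
  - enrollment 4 (Xander): course_id=1 -> matches Biology
  - enrollment 5 (Sam): course_id=NULL, no match -> kept with NULL
  - enrollment 6 (Victor): course_id=2 -> matches History
All 6 rows appear; 1 has NULL course.

SQL:
SELECT a.student, b.title AS course
FROM enrollments a
LEFT JOIN courses b ON a.course_id = b.id

Result:
student | course  
--------+---------
Iris    | Calculus
Karen   | Calculus
Pete    | History 
Xander  | Biology 
Sam     | NULL    
Victor  | History 


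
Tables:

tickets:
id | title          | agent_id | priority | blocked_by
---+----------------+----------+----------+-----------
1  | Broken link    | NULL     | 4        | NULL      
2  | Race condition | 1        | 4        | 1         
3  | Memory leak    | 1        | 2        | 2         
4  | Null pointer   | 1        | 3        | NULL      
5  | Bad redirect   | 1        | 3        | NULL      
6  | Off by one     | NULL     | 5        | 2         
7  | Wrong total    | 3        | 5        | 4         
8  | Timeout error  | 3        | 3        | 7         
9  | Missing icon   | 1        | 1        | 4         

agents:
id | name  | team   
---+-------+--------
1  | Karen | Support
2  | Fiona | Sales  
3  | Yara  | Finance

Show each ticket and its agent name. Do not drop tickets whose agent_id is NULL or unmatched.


LEFT JOIN keeps every row from tickets (the left table); where agent_id has no match in agents, the agent columns become NULL. Walk through each ticket:
  - ticket 1 (Broken link): agent_id=NULL, no match -> kept with NULL
  - ticket 2 (Race condition): agent_id=1 -> matches Karen
  - ticket 3 (Memory leak): agent_id=1 -> matches Karen
  - ticket 4 (Null pointer): agent_id=1 -> matches Karen
  - ticket 5 (Bad redirect): agent_id=1 -> matches Karen
  - ticket 6 (Off by one): agent_id=NULL, no match -> kept with NULL
  - ticket 7 (Wrong total): agent_id=3 -> matches Yara
  - ticket 8 (Timeout error): agent_id=3 -> matches Yara
  - ticket 9 (Missing icon): agent_id=1 -> matches Karen
All 9 rows appear; 2 have NULL agent.

SQL:
SELECT a.title, b.name AS agent
FROM tickets a
LEFT JOIN agents b ON a.agent_id = b.id

Result:
title          | agent
---------------+------
Broken link    | NULL 
Race condition | Karen
Memory leak    | Karen
Null pointer   | Karen
Bad redirect   | Karen
Off by one     | NULL 
Wrong total    | Yara 
Timeout error  | Yara 
Missing icon   | Karen


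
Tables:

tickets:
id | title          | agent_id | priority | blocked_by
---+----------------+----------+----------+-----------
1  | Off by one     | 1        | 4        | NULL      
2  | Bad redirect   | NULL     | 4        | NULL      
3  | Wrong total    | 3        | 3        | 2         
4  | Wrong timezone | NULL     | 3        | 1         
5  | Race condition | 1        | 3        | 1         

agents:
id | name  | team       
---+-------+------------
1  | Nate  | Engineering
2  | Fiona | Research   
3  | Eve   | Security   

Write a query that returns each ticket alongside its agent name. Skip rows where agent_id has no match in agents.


INNER JOIN keeps only tickets rows whose agent_id matches an id in agents. Walk through each ticket:
  - ticket 1 (Off by one): agent_id=1 -> matches Nate
  - ticket 2 (Bad redirect): agent_id=NULL, no match -> dropped
  - ticket 3 (Wrong total): agent_id=3 -> matches Eve
  - ticket 4 (Wrong timezone): agent_id=NULL, no match -> dropped
  - ticket 5 (Race condition): agent_id=1 -> matches Nate
So 2 of 5 rows are dropped.

SQL:
SELECT a.title, b.name AS agent
FROM tickets a
INNER JOIN agents b ON a.agent_id = b.id

Result:
title          | agent
---------------+------
Off by one     | Nate 
Wrong total    | Eve  
Race condition | Nate 


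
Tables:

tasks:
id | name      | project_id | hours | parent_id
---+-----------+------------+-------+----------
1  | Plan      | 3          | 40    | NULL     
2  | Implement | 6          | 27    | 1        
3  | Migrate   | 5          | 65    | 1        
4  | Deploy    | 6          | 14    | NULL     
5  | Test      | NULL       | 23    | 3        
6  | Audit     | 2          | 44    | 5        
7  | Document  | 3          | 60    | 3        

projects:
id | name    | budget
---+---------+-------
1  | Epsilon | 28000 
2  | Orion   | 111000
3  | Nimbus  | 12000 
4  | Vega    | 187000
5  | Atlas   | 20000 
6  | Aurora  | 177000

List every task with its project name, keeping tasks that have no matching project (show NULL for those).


LEFT JOIN keeps every row from tasks (the left table); where project_id has no match in projects, the project columns become NULL. Walk through each task:
  - task 1 (Plan): project_id=3 -> matches Nimbus
  - task 2 (Implement): project_id=6 -> matches Aurora
  - task 3 (Migrate): project_id=5 -> matches Atlas
  - task 4 (Deploy): project_id=6 -> matches Aurora
  - task 5 (Test): project_id=NULL, no match -> kept with NULL
  - task 6 (Audit): project_id=2 -> matches Orion
  - task 7 (Document): project_id=3 -> matches Nimbus
All 7 rows appear; 1 has NULL project.

SQL:
SELECT a.name, b.name AS project
FROM tasks a
LEFT JOIN projects b ON a.project_id = b.id

Result:
name      | project
----------+--------
Plan      | Nimbus 
Implement | Aurora 
Migrate   | Atlas  
Deploy    | Aurora 
Test      | NULL   
Audit     | Orion  
Document  | Nimbus 


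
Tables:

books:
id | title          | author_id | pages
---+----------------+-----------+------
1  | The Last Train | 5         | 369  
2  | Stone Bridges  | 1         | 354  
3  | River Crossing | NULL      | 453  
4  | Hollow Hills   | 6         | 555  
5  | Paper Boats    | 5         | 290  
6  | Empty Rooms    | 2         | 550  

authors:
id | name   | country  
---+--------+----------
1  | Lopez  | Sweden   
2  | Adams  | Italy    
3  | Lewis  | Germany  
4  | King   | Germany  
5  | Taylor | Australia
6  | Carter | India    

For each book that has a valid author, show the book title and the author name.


INNER JOIN keeps only books rows whose author_id matches an id in authors. Walk through each book:
  - book 1 (The Last Train): author_id=5 -> matches Taylor
  - book 2 (Stone Bridges): author_id=1 -> matches Lopez
  - book 3 (River Crossing): author_id=NULL, no match -> dropped
  - book 4 (Hollow Hills): author_id=6 -> matches Carter
  - book 5 (Paper Boats): author_id=5 -> matches Taylor
  - book 6 (Empty Rooms): author_id=2 -> matches Adams
So 1 of 6 rows is dropped.

SQL:
SELECT a.title, b.name AS author
FROM books a
INNER JOIN authors b ON a.author_id = b.id

Result:
title          | author
---------------+-------
The Last Train | Taylor
Stone Bridges  | Lopez 
Hollow Hills   | Carter
Paper Boats    | Taylor
Empty Rooms    | Adams 


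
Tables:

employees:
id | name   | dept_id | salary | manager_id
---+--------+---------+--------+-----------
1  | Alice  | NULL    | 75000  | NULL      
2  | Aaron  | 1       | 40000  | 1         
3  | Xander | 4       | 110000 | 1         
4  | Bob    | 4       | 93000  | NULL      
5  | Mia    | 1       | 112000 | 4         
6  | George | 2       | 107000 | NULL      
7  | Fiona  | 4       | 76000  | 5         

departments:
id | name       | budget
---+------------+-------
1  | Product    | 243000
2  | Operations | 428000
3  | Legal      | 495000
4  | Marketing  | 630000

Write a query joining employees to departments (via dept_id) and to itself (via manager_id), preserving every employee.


Two LEFT JOINs from the same base table employees: one to departments via dept_id, one to employees itself via manager_id. Both are LEFT so every employee is preserved.
Match against departments:
  - employee 1 (Alice): dept_id=NULL, no match -> kept with NULL
  - employee 2 (Aaron): dept_id=1 -> matches Product
  - employee 3 (Xander): dept_id=4 -> matches Marketing
  - employee 4 (Bob): dept_id=4 -> matches Marketing
  - employee 5 (Mia): dept_id=1 -> matches Product
  - employee 6 (George): dept_id=2 -> matches Operations
  - employee 7 (Fiona): dept_id=4 -> matches Marketing
Match against employees (self):
  - employee 1 (Alice): manager_id=NULL -> NULL
  - employee 2 (Aaron): manager_id=1 -> Alice
  - employee 3 (Xander): manager_id=1 -> Alice
  - employee 4 (Bob): manager_id=NULL -> NULL
  - employee 5 (Mia): manager_id=4 -> Bob
  - employee 6 (George): manager_id=NULL -> NULL
  - employee 7 (Fiona): manager_id=5 -> Mia

SQL:
SELECT a.name, b.name AS department, c.name AS manager
FROM employees a
LEFT JOIN departments b ON a.dept_id = b.id
LEFT JOIN employees c ON a.manager_id = c.id

Result:
name   | department | manager
-------+------------+--------
Alice  | NULL       | NULL   
Aaron  | Product    | Alice  
Xander | Marketing  | Alice  
Bob    | Marketing  | NULL   
Mia    | Product    | Bob    
George | Operations | NULL   
Fiona  | Marketing  | Mia    


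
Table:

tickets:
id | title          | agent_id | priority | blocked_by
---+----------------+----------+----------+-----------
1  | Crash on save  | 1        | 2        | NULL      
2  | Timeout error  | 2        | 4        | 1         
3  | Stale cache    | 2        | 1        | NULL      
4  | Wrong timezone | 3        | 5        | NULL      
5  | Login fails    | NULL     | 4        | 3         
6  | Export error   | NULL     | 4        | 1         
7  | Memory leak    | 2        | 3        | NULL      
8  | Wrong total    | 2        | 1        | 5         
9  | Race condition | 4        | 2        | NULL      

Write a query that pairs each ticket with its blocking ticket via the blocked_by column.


This is a self-join: tickets is joined to a second copy of itself, matching each row's blocked_by to another row's id. Use LEFT JOIN so rows with blocked_by=NULL are kept.
  - ticket 1 (Crash on save): blocked_by=NULL -> NULL
  - ticket 2 (Timeout error): blocked_by=1 -> Crash on save
  - ticket 3 (Stale cache): blocked_by=NULL -> NULL
  - ticket 4 (Wrong timezone): blocked_by=NULL -> NULL
  - ticket 5 (Login fails): blocked_by=3 -> Stale cache
  - ticket 6 (Export error): blocked_by=1 -> Crash on save
  - ticket 7 (Memory leak): blocked_by=NULL -> NULL
  - ticket 8 (Wrong total): blocked_by=5 -> Login fails
  - ticket 9 (Race condition): blocked_by=NULL -> NULL

SQL:
SELECT a.title AS item, b.title AS blocked_by
FROM tickets a
LEFT JOIN tickets b ON a.blocked_by = b.id

Result:
item           | blocked_by   
---------------+--------------
Crash on save  | NULL         
Timeout error  | Crash on save
Stale cache    | NULL         
Wrong timezone | NULL         
Login fails    | Stale cache  
Export error   | Crash on save
Memory leak    | NULL         
Wrong total    | Login fails  
Race condition | NULL         


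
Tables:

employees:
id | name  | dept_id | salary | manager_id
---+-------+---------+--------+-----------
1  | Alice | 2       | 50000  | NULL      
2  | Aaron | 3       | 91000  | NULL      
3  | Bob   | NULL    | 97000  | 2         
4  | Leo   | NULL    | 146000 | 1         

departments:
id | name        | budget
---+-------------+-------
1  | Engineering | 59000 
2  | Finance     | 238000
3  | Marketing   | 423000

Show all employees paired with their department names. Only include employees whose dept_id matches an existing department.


INNER JOIN keeps only employees rows whose dept_id matches an id in departments. Walk through each employee:
  - employee 1 (Alice): dept_id=2 -> matches Finance
  - employee 2 (Aaron): dept_id=3 -> matches Marketing
  - employee 3 (Bob): dept_id=NULL, no match -> dropped
  - employee 4 (Leo): dept_id=NULL, no match -> dropped
So 2 of 4 rows are dropped.

SQL:
SELECT a.name, b.name AS department
FROM employees a
INNER JOIN departments b ON a.dept_id = b.id

Result:
name  | department
------+-----------
Alice | Finance   
Aaron | Marketing 


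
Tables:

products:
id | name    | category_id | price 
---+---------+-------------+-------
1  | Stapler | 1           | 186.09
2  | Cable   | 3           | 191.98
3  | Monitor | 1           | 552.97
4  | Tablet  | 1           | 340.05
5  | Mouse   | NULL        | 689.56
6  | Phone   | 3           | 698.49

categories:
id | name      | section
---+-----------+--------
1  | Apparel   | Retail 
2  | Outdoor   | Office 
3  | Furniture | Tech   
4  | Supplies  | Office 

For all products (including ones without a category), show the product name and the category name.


LEFT JOIN keeps every row from products (the left table); where category_id has no match in categories, the category columns become NULL. Walk through each product:
  - product 1 (Stapler): category_id=1 -> matches Apparel
  - product 2 (Cable): category_id=3 -> matches Furniture
  - product 3 (Monitor): category_id=1 -> matches Apparel
  - product 4 (Tablet): category_id=1 -> matches Apparel
  - product 5 (Mouse): category_id=NULL, no match -> kept with NULL
  - product 6 (Phone): category_id=3 -> matches Furniture
All 6 rows appear; 1 has NULL category.

SQL:
SELECT a.name, b.name AS category
FROM products a
LEFT JOIN categories b ON a.category_id = b.id

Result:
name    | category 
--------+----------
Stapler | Apparel  
Cable   | Furniture
Monitor | Apparel  
Tablet  | Apparel  
Mouse   | NULL     
Phone   | Furniture


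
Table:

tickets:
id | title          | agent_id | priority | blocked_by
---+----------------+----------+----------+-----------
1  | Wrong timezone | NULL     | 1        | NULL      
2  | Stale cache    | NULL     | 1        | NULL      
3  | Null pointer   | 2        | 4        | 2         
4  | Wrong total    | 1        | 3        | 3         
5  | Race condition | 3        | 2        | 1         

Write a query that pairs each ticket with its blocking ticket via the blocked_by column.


This is a self-join: tickets is joined to a second copy of itself, matching each row's blocked_by to another row's id. Use LEFT JOIN so rows with blocked_by=NULL are kept.
  - ticket 1 (Wrong timezone): blocked_by=NULL -> NULL
  - ticket 2 (Stale cache): blocked_by=NULL -> NULL
  - ticket 3 (Null pointer): blocked_by=2 -> Stale cache
  - ticket 4 (Wrong total): blocked_by=3 -> Null pointer
  - ticket 5 (Race condition): blocked_by=1 -> Wrong timezone

SQL:
SELECT a.title AS item, b.title AS blocked_by
FROM tickets a
LEFT JOIN tickets b ON a.blocked_by = b.id

Result:
item           | blocked_by    
---------------+---------------
Wrong timezone | NULL          
Stale cache    | NULL          
Null pointer   | Stale cache   
Wrong total    | Null pointer  
Race condition | Wrong timezone


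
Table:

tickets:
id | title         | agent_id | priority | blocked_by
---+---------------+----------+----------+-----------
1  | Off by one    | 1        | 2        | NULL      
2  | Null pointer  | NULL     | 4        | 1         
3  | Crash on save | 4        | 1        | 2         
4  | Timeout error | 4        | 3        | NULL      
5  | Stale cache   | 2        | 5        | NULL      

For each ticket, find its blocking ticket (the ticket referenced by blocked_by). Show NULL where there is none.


This is a self-join: tickets is joined to a second copy of itself, matching each row's blocked_by to another row's id. Use LEFT JOIN so rows with blocked_by=NULL are kept.
  - ticket 1 (Off by one): blocked_by=NULL -> NULL
  - ticket 2 (Null pointer): blocked_by=1 -> Off by one
  - ticket 3 (Crash on save): blocked_by=2 -> Null pointer
  - ticket 4 (Timeout error): blocked_by=NULL -> NULL
  - ticket 5 (Stale cache): blocked_by=NULL -> NULL

SQL:
SELECT a.title AS item, b.title AS blocked_by
FROM tickets a
LEFT JOIN tickets b ON a.blocked_by = b.id

Result:
item          | blocked_by  
--------------+-------------
Off by one    | NULL        
Null pointer  | Off by one  
Crash on save | Null pointer
Timeout error | NULL        
Stale cache   | NULL        
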